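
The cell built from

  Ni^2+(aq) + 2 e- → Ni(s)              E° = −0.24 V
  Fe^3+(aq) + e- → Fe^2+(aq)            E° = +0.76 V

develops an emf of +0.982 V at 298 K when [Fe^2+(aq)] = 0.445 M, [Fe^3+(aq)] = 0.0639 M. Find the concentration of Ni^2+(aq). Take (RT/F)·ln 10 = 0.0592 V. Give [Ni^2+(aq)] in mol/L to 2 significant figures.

With Fe³⁺/Fe²⁺ at the cathode and Ni²⁺/Ni at the anode, E°cell = +0.76 − (−0.24) = +1.00 V (n = 2).
From the Nernst equation, log Q = n(E° − E)/0.0592 = 2·(+1.00 − (+0.982))/0.0592 = 0.608.
Balancing electrons gives 2 Fe^3+(aq) + Ni(s) → 2 Fe^2+(aq) + Ni^2+(aq); thus Q = ([Fe^2+(aq)]^2·[Ni^2+(aq)]) / [Fe^3+(aq)]^2.
Substituting the known concentrations and solving, log [Ni^2+(aq)] = −1.078 and [Ni^2+(aq)] = 0.084 M.

0.084 M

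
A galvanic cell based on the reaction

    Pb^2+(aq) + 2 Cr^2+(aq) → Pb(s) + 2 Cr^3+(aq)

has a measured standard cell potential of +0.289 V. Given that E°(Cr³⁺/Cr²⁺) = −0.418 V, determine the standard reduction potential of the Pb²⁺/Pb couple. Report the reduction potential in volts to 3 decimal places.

In the reaction as written the Pb²⁺/Pb couple is reduced (cathode) and Cr³⁺/Cr²⁺ is oxidized (anode), so E°cell = E°(Pb²⁺/Pb) − E°(Cr³⁺/Cr²⁺).
E°(Pb²⁺/Pb) = E°cell + E°(anode) = +0.289 + (−0.418) = −0.129 V.

−0.129 V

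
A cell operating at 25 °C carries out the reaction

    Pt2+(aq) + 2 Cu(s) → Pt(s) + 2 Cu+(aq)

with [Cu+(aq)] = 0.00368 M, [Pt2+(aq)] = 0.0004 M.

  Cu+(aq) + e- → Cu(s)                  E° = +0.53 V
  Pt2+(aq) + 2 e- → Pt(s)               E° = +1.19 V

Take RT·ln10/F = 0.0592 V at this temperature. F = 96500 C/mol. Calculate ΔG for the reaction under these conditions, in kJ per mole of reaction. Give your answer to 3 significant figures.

−136 kJ/mol

The standard cell potential is +1.19 − (+0.53) = +0.66 V, with n = 2 electrons in the balanced equation.
Q = [Cu+(aq)]^2 / [Pt2+(aq)] = 0.0339, so log Q = −1.470 and E = +0.66 − (0.0592/2)(−1.470) = +0.7035 V.
Then ΔG = −nFE = −2 × 96500 × +0.7035 J/mol = −136 kJ/mol.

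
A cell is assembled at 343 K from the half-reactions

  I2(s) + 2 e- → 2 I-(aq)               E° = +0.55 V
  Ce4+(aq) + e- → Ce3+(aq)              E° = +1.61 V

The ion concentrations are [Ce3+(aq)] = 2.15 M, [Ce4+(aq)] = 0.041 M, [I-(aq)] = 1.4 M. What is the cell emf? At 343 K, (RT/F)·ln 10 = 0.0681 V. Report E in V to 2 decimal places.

+0.95 V

The Ce⁴⁺/Ce³⁺ couple has the more positive E°, so it is the cathode; I₂/I⁻ is the anode.
E°cell = E°cat − E°an = +1.61 − (+0.55) = +1.06 V; n = 2.
The balanced reaction is 2 Ce4+(aq) + 2 I-(aq) → 2 Ce3+(aq) + I2(s), so Q = [Ce3+(aq)]^2 / ([Ce4+(aq)]^2·[I-(aq)]^2) = 1.4×10^3 and log Q = 3.147.
By the Nernst equation, E = +1.06 − (0.0681/2)·(3.147) = +0.95 V.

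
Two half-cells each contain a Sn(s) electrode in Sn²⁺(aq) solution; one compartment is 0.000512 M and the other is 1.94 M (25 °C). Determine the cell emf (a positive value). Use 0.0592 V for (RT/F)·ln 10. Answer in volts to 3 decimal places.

0.106 V

For a concentration cell E°cell = 0, since both electrodes use the same couple.
The compartment with the higher Sn²⁺(aq) concentration (1.94 M) acts as the cathode; ions are reduced there and produced at the dilute (0.000512 M) anode.
With n = 2, Ecell = −(0.0592/2)·log([dilute]/[conc]) = −(0.0592/2)·log(0.000512/1.94) = +0.106 V.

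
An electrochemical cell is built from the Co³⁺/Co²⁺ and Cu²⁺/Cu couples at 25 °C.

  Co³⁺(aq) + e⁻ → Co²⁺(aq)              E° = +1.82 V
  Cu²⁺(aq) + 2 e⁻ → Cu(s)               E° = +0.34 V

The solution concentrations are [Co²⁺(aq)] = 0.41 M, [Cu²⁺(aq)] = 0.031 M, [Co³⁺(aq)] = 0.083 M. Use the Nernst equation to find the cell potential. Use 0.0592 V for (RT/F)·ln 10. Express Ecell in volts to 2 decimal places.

+1.48 V

Co³⁺/Co²⁺ is reduced (cathode, E° = +1.82 V) and Cu²⁺/Cu is oxidized (anode).
E°cell = E°cat − E°an = +1.82 − (+0.34) = +1.48 V; n = 2.
The balanced reaction is 2 Co³⁺(aq) + Cu(s) → 2 Co²⁺(aq) + Cu²⁺(aq), so Q = ([Co²⁺(aq)]^2·[Cu²⁺(aq)]) / [Co³⁺(aq)]^2 = 0.756 and log Q = −0.121.
E = E° − (0.0592/n)·log Q = +1.48 − (0.0592/2)(−0.121) = +1.48 V.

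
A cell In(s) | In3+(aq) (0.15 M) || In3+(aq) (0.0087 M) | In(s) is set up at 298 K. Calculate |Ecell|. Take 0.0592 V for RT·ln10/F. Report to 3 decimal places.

0.024 V

For a concentration cell E°cell = 0, since both electrodes use the same couple.
The compartment with the higher In3+(aq) concentration (0.15 M) acts as the cathode; ions are reduced there and produced at the dilute (0.0087 M) anode.
With n = 3, Ecell = −(0.0592/3)·log([dilute]/[conc]) = −(0.0592/3)·log(0.0087/0.15) = +0.024 V.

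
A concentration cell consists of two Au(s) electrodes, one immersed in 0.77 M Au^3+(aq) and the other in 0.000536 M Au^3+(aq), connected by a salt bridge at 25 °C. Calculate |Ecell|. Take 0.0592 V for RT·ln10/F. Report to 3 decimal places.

0.062 V

For a concentration cell E°cell = 0, since both electrodes use the same couple.
The compartment with the higher Au^3+(aq) concentration (0.77 M) acts as the cathode; ions are reduced there and produced at the dilute (0.000536 M) anode.
With n = 3, Ecell = −(0.0592/3)·log([dilute]/[conc]) = −(0.0592/3)·log(0.000536/0.77) = +0.062 V.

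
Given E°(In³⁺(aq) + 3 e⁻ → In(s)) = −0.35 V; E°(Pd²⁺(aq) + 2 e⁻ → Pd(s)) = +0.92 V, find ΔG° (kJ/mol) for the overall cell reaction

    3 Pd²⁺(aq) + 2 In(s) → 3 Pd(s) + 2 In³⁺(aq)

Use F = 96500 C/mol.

In the reaction as written Pd²⁺(aq) is reduced, so the Pd²⁺/Pd couple is the cathode and In³⁺/In is the anode.
E°cell = +0.92 − (−0.35) = +1.27 V; balancing electrons gives n = 6.
ΔG° = −nFE°cell = −(6)(96500)(+1.27) J/mol = −735 kJ/mol.

−735 kJ/mol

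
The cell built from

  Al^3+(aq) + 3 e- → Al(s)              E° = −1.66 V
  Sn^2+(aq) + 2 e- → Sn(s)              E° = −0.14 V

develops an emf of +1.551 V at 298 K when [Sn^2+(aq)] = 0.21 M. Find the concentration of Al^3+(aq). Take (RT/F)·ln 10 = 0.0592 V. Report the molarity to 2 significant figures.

0.0026 M

With Sn²⁺/Sn at the cathode and Al³⁺/Al at the anode, E°cell = −0.14 − (−1.66) = +1.52 V (n = 6).
Rearranging E = E° − (0.0592/n)·log Q gives log Q = 6(+1.52 − (+1.551))/0.0592 = −3.142.
The balanced reaction is 3 Sn^2+(aq) + 2 Al(s) → 3 Sn(s) + 2 Al^3+(aq), so Q = [Al^3+(aq)]^2 / [Sn^2+(aq)]^3.
Solving for the unknown gives log [Al^3+(aq)] = −2.588, so [Al^3+(aq)] ≈ 0.0026 M.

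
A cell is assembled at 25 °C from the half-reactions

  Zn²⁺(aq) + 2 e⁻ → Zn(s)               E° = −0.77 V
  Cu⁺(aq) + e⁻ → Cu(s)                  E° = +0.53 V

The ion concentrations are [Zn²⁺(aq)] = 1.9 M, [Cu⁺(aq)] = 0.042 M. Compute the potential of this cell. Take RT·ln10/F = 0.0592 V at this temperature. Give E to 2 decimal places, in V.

Since E°(Cu⁺/Cu) > E°(Zn²⁺/Zn), Cu⁺/Cu serves as the cathode.
E°cell = +0.53 − (−0.77) = +1.30 V, with n = 2 electrons transferred.
For the overall reaction 2 Cu⁺(aq) + Zn(s) → 2 Cu(s) + Zn²⁺(aq), Q = [Zn²⁺(aq)] / [Cu⁺(aq)]^2 = 1.08×10^3, giving log Q = 3.032.
E = E° − (0.0592/n)·log Q = +1.30 − (0.0592/2)(3.032) = +1.21 V.

+1.21 V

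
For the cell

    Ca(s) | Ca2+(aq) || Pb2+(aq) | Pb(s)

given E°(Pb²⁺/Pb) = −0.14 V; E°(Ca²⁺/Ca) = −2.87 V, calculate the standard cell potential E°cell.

+2.73 V

By convention the left-hand electrode in cell notation is the anode (oxidation) and the right-hand electrode is the cathode (reduction).
E°cell = E°(right) − E°(left) = −0.14 − (−2.87) = +2.73 V.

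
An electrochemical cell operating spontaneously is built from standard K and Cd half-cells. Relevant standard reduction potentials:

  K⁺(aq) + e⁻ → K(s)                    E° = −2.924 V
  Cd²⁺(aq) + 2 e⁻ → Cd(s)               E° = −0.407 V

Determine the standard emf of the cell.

+2.517 V

Of the two couples in this cell, the one with the more positive reduction potential is reduced at the cathode: here that is Cd²⁺/Cd (−0.407 V); K⁺/K (−2.924 V) is the anode.
E°cell = E°(cathode) − E°(anode) = −0.407 − (−2.924) = +2.517 V.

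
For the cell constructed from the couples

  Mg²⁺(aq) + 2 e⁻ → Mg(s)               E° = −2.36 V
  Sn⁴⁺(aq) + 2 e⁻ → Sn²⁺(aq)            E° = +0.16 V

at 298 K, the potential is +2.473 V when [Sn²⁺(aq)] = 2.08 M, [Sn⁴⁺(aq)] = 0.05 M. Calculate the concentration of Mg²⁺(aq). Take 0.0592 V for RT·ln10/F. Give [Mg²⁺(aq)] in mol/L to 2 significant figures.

The Sn⁴⁺/Sn²⁺ couple has the larger reduction potential, so it is the cathode: E°cell = +0.16 − (−2.36) = +2.52 V and n = 2.
Since E = E° − (0.0592/n)·log Q, log Q = n(E° − E)/0.0592 = 1.588.
The balanced reaction is Sn⁴⁺(aq) + Mg(s) → Sn²⁺(aq) + Mg²⁺(aq), so Q = ([Sn²⁺(aq)]·[Mg²⁺(aq)]) / [Sn⁴⁺(aq)].
Isolating [Mg²⁺(aq)] in Q = 10^{1.588} yields log [Mg²⁺(aq)] = −0.031, i.e. 0.93 M.

0.93 M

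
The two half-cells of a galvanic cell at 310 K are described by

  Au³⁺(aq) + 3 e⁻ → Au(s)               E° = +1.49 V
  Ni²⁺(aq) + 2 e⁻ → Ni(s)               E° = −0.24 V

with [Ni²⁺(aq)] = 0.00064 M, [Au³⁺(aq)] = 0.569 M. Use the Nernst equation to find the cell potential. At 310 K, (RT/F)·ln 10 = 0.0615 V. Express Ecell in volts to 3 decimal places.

+1.823 V

Au³⁺/Au is reduced (cathode, E° = +1.49 V) and Ni²⁺/Ni is oxidized (anode).
The standard potential is +1.49 − (−0.24) = +1.73 V and the balanced reaction transfers n = 6 electrons.
Balancing gives 2 Au³⁺(aq) + 3 Ni(s) → 2 Au(s) + 3 Ni²⁺(aq); hence Q = [Ni²⁺(aq)]^3 / [Au³⁺(aq)]^2 = 8.1×10^−10 (log Q = −9.092).
By the Nernst equation, E = +1.73 − (0.0615/6)·(−9.092) = +1.823 V.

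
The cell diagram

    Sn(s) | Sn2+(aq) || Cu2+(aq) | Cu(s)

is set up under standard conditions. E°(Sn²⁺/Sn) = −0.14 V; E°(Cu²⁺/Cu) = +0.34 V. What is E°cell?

+0.48 V

By convention the left-hand electrode in cell notation is the anode (oxidation) and the right-hand electrode is the cathode (reduction).
E°cell = E°(right) − E°(left) = +0.34 − (−0.14) = +0.48 V.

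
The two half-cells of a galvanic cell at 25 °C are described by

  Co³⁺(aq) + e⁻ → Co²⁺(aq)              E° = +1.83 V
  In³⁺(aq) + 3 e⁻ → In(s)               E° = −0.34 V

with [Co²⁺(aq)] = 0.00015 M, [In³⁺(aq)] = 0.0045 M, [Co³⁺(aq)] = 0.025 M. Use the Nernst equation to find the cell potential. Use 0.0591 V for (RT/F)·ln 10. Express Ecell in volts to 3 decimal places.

Co³⁺/Co²⁺ is reduced (cathode, E° = +1.83 V) and In³⁺/In is oxidized (anode).
The standard potential is +1.83 − (−0.34) = +2.17 V and the balanced reaction transfers n = 3 electrons.
Balancing gives 3 Co³⁺(aq) + In(s) → 3 Co²⁺(aq) + In³⁺(aq); hence Q = ([Co²⁺(aq)]^3·[In³⁺(aq)]) / [Co³⁺(aq)]^3 = 9.72×10^−10 (log Q = −9.012).
Applying E = E° − (RT ln10/nF)·log Q gives +2.17 − (0.0591/3)(−9.012) = +2.348 V.

+2.348 V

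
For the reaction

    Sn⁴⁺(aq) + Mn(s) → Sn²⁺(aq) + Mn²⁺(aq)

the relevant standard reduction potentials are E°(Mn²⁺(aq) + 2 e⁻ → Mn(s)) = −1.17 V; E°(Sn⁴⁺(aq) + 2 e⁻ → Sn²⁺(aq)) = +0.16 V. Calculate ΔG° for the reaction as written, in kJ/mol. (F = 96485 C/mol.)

In the reaction as written Sn⁴⁺(aq) is reduced, so the Sn⁴⁺/Sn²⁺ couple is the cathode and Mn²⁺/Mn is the anode.
E°cell = +0.16 − (−1.17) = +1.33 V; balancing electrons gives n = 2.
ΔG° = −nFE°cell = −(2)(96485)(+1.33) J/mol = −257 kJ/mol.

−257 kJ/mol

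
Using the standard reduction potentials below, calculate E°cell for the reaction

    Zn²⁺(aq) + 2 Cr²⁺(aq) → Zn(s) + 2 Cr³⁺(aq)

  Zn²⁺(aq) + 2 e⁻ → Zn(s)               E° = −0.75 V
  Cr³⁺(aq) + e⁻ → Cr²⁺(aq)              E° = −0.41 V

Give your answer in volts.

Zn²⁺(aq) gains electrons, so the Zn²⁺/Zn couple is the cathode; the Cr³⁺/Cr²⁺ couple is the anode.
E°cell = E°(cathode) − E°(anode) = −0.75 − (−0.41) = −0.34 V.
The negative E°cell means the reaction is non-spontaneous in the direction written.

−0.34 V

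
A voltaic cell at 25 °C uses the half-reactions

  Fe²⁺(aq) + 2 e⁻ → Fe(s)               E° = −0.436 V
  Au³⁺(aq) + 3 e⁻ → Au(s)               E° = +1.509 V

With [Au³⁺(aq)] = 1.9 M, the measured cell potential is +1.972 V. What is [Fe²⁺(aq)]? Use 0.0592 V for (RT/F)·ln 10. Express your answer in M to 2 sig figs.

0.19 M

With Au³⁺/Au at the cathode and Fe²⁺/Fe at the anode, E°cell = +1.509 − (−0.436) = +1.945 V (n = 6).
From the Nernst equation, log Q = n(E° − E)/0.0592 = 6·(+1.945 − (+1.972))/0.0592 = −2.736.
Balancing electrons gives 2 Au³⁺(aq) + 3 Fe(s) → 2 Au(s) + 3 Fe²⁺(aq); thus Q = [Fe²⁺(aq)]^3 / [Au³⁺(aq)]^2.
Substituting the known concentrations and solving, log [Fe²⁺(aq)] = −0.726 and [Fe²⁺(aq)] = 0.19 M.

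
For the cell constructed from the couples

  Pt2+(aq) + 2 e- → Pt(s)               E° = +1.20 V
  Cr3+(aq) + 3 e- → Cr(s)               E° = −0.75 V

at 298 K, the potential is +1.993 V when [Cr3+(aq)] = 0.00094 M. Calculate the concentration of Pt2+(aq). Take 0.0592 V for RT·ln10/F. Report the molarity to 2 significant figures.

The Pt²⁺/Pt couple has the larger reduction potential, so it is the cathode: E°cell = +1.20 − (−0.75) = +1.95 V and n = 6.
Since E = E° − (0.0592/n)·log Q, log Q = n(E° − E)/0.0592 = −4.358.
The balanced reaction is 3 Pt2+(aq) + 2 Cr(s) → 3 Pt(s) + 2 Cr3+(aq), so Q = [Cr3+(aq)]^2 / [Pt2+(aq)]^3.
Solving for the unknown gives log [Pt2+(aq)] = −0.565, so [Pt2+(aq)] ≈ 0.27 M.

0.27 M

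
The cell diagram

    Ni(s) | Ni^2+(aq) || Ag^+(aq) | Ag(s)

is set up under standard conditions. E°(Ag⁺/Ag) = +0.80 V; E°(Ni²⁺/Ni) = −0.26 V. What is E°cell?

+1.06 V

By convention the left-hand electrode in cell notation is the anode (oxidation) and the right-hand electrode is the cathode (reduction).
E°cell = E°(right) − E°(left) = +0.80 − (−0.26) = +1.06 V.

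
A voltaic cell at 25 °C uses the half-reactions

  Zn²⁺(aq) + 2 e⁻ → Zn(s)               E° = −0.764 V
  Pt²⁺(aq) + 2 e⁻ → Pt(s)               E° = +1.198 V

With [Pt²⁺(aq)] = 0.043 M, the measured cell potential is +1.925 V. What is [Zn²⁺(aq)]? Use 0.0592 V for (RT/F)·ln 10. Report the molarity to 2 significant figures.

0.76 M

The Pt²⁺/Pt couple has the larger reduction potential, so it is the cathode: E°cell = +1.198 − (−0.764) = +1.962 V and n = 2.
Rearranging E = E° − (0.0592/n)·log Q gives log Q = 2(+1.962 − (+1.925))/0.0592 = 1.250.
Balancing electrons gives Pt²⁺(aq) + Zn(s) → Pt(s) + Zn²⁺(aq); thus Q = [Zn²⁺(aq)] / [Pt²⁺(aq)].
Solving for the unknown gives log [Zn²⁺(aq)] = −0.117, so [Zn²⁺(aq)] ≈ 0.76 M.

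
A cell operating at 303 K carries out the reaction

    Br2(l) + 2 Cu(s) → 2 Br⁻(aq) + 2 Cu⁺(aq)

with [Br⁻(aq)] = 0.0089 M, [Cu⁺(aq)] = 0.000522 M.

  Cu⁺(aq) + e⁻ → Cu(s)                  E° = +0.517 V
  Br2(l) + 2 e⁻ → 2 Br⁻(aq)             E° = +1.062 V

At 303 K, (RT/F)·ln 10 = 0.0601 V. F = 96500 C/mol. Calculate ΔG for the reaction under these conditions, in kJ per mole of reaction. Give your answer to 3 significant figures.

The standard cell potential is +1.062 − (+0.517) = +0.545 V, with n = 2 electrons in the balanced equation.
The reaction quotient is [Br⁻(aq)]^2·[Cu⁺(aq)]^2 = 2.16×10^−11; by Nernst, E = +0.545 − (0.0601/2)(−10.666) = +0.8655 V.
ΔG = −nFE = −(2)(96500)(+0.8655) J/mol = −167 kJ/mol.

−167 kJ/mol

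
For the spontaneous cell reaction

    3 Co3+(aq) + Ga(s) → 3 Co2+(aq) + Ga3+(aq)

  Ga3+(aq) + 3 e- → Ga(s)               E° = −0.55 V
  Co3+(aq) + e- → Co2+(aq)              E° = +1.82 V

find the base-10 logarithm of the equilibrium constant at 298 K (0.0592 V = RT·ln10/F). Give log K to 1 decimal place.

log K = 120.1

The Co³⁺/Co²⁺ couple is reduced (cathode); E°cell = +1.82 − (−0.55) = +2.37 V with n = 3.
At equilibrium E = 0, so log K = nE°cell / 0.0592 = (3)(+2.37) / 0.0592 = 120.1.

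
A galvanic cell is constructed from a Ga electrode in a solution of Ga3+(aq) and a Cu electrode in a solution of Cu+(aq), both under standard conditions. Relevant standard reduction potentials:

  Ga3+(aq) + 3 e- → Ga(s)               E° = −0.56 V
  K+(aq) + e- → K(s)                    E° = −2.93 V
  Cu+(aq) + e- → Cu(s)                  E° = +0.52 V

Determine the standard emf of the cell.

The Cu⁺/Cu couple has the higher E°, so Cu ion is reduced (cathode) and Ga is oxidized (anode).
E°cell = E°(cathode) − E°(anode) = +0.52 − (−0.56) = +1.08 V.

+1.08 V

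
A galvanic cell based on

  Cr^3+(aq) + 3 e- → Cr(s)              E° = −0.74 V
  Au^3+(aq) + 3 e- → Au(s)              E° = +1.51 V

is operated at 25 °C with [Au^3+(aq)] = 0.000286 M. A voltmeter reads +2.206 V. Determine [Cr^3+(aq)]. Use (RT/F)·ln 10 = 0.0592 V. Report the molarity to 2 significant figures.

0.049 M

Au³⁺/Au is the cathode (higher E°); E°cell = +1.51 − (−0.74) = +2.25 V with n = 3.
Rearranging E = E° − (0.0592/n)·log Q gives log Q = 3(+2.25 − (+2.206))/0.0592 = 2.230.
Balancing electrons gives Au^3+(aq) + Cr(s) → Au(s) + Cr^3+(aq); thus Q = [Cr^3+(aq)] / [Au^3+(aq)].
Isolating [Cr^3+(aq)] in Q = 10^{2.230} yields log [Cr^3+(aq)] = −1.314, i.e. 0.049 M.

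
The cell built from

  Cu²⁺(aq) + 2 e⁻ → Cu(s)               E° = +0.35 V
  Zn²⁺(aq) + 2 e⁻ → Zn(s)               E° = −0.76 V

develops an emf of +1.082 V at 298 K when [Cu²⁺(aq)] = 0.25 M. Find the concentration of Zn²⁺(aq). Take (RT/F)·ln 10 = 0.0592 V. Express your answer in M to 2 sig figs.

Cu²⁺/Cu is the cathode (higher E°); E°cell = +0.35 − (−0.76) = +1.11 V with n = 2.
From the Nernst equation, log Q = n(E° − E)/0.0592 = 2·(+1.11 − (+1.082))/0.0592 = 0.946.
Balancing electrons gives Cu²⁺(aq) + Zn(s) → Cu(s) + Zn²⁺(aq); thus Q = [Zn²⁺(aq)] / [Cu²⁺(aq)].
Solving for the unknown gives log [Zn²⁺(aq)] = 0.344, so [Zn²⁺(aq)] ≈ 2.2 M.

2.2 M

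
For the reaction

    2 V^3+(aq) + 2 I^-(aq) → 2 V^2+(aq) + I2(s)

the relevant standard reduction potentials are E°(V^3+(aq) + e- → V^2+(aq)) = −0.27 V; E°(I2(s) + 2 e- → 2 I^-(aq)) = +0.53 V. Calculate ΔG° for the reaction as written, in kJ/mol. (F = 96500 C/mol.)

In the reaction as written V^3+(aq) is reduced, so the V³⁺/V²⁺ couple is the cathode and I₂/I⁻ is the anode.
E°cell = −0.27 − (+0.53) = −0.80 V; balancing electrons gives n = 2.
ΔG° = −nFE°cell = −(2)(96500)(−0.80) J/mol = +154 kJ/mol.

+154 kJ/mol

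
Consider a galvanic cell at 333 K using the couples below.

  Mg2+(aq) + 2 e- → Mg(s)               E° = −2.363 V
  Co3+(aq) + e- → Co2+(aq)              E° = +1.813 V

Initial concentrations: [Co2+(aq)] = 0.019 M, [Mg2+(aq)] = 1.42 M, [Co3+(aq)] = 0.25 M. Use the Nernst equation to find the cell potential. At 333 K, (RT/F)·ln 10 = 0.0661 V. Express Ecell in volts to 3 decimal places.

Co³⁺/Co²⁺ is reduced (cathode, E° = +1.813 V) and Mg²⁺/Mg is oxidized (anode).
E°cell = E°cat − E°an = +1.813 − (−2.363) = +4.176 V; n = 2.
For the overall reaction 2 Co3+(aq) + Mg(s) → 2 Co2+(aq) + Mg2+(aq), Q = ([Co2+(aq)]^2·[Mg2+(aq)]) / [Co3+(aq)]^2 = 0.0082, giving log Q = −2.086.
By the Nernst equation, E = +4.176 − (0.0661/2)·(−2.086) = +4.245 V.

+4.245 V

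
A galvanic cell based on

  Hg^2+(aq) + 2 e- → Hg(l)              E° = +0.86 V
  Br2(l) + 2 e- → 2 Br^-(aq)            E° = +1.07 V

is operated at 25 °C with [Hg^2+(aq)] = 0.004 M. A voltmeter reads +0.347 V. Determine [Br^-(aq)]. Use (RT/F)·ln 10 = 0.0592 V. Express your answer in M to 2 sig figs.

Br₂/Br⁻ is the cathode (higher E°); E°cell = +1.07 − (+0.86) = +0.21 V with n = 2.
Rearranging E = E° − (0.0592/n)·log Q gives log Q = 2(+0.21 − (+0.347))/0.0592 = −4.628.
For Br2(l) + Hg(l) → 2 Br^-(aq) + Hg^2+(aq), the reaction quotient is Q = [Br^-(aq)]^2·[Hg^2+(aq)].
Substituting the known concentrations and solving, log [Br^-(aq)] = −1.115 and [Br^-(aq)] = 0.077 M.

0.077 M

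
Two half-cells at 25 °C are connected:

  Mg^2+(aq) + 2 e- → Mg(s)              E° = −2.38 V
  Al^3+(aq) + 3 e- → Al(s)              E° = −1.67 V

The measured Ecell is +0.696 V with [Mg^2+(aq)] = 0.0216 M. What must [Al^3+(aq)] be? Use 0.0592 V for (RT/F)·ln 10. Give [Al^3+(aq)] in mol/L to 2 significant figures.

The Al³⁺/Al couple has the larger reduction potential, so it is the cathode: E°cell = −1.67 − (−2.38) = +0.71 V and n = 6.
Rearranging E = E° − (0.0592/n)·log Q gives log Q = 6(+0.71 − (+0.696))/0.0592 = 1.419.
The balanced reaction is 2 Al^3+(aq) + 3 Mg(s) → 2 Al(s) + 3 Mg^2+(aq), so Q = [Mg^2+(aq)]^3 / [Al^3+(aq)]^2.
Isolating [Al^3+(aq)] in Q = 10^{1.419} yields log [Al^3+(aq)] = −3.208, i.e. 0.00062 M.

0.00062 M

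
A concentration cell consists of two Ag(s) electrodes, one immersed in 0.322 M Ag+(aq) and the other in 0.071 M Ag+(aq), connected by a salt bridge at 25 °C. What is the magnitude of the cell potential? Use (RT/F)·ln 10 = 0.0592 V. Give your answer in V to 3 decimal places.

For a concentration cell E°cell = 0, since both electrodes use the same couple.
The compartment with the higher Ag+(aq) concentration (0.322 M) acts as the cathode; ions are reduced there and produced at the dilute (0.071 M) anode.
With n = 1, Ecell = −(0.0592/1)·log([dilute]/[conc]) = −(0.0592/1)·log(0.071/0.322) = +0.039 V.

0.039 V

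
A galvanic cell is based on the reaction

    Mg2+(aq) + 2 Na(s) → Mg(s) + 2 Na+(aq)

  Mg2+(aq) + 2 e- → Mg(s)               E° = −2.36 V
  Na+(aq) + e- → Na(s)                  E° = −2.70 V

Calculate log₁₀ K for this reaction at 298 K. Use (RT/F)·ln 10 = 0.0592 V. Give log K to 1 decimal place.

log K = 11.5

The Mg²⁺/Mg couple is reduced (cathode); E°cell = −2.36 − (−2.70) = +0.34 V with n = 2.
At equilibrium E = 0, so log K = nE°cell / 0.0592 = (2)(+0.34) / 0.0592 = 11.5.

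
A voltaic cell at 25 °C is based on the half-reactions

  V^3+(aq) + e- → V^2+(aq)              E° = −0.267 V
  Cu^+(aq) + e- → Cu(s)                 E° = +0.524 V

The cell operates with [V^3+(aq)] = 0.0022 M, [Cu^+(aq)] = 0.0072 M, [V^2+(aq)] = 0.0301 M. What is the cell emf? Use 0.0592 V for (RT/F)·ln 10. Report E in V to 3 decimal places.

+0.731 V

The Cu⁺/Cu couple has the more positive E°, so it is the cathode; V³⁺/V²⁺ is the anode.
E°cell = E°cat − E°an = +0.524 − (−0.267) = +0.791 V; n = 1.
The balanced reaction is Cu^+(aq) + V^2+(aq) → Cu(s) + V^3+(aq), so Q = [V^3+(aq)] / ([Cu^+(aq)]·[V^2+(aq)]) = 10.2 and log Q = 1.007.
E = E° − (0.0592/n)·log Q = +0.791 − (0.0592/1)(1.007) = +0.731 V.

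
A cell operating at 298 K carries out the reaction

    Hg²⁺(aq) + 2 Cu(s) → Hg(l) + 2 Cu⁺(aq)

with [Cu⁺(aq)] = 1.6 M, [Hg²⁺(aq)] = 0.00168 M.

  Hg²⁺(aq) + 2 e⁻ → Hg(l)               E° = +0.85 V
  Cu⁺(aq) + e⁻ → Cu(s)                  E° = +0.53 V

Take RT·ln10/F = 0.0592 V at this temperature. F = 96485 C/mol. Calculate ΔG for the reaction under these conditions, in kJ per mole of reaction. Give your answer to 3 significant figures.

E°cell = +0.85 − (+0.53) = +0.32 V; the balanced reaction transfers n = 2 electrons.
Q = [Cu⁺(aq)]^2 / [Hg²⁺(aq)] = 1.52×10^3, so log Q = 3.183 and E = +0.32 − (0.0592/2)(3.183) = +0.2258 V.
Finally ΔG = −nFE = −(2)(96485 C/mol)(+0.2258 V) = −43.6 kJ/mol.

−43.6 kJ/mol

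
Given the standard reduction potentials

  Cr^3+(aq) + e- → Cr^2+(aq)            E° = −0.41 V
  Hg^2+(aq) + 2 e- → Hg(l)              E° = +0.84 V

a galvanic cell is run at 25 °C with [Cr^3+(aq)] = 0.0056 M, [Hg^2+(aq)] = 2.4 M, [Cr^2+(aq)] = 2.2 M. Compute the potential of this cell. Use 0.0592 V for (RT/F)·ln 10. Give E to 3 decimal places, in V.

+1.415 V

Hg²⁺/Hg is reduced (cathode, E° = +0.84 V) and Cr³⁺/Cr²⁺ is oxidized (anode).
E°cell = +0.84 − (−0.41) = +1.25 V, with n = 2 electrons transferred.
For the overall reaction Hg^2+(aq) + 2 Cr^2+(aq) → Hg(l) + 2 Cr^3+(aq), Q = [Cr^3+(aq)]^2 / ([Hg^2+(aq)]·[Cr^2+(aq)]^2) = 2.7×10^−6, giving log Q = −5.569.
By the Nernst equation, E = +1.25 − (0.0592/2)·(−5.569) = +1.415 V.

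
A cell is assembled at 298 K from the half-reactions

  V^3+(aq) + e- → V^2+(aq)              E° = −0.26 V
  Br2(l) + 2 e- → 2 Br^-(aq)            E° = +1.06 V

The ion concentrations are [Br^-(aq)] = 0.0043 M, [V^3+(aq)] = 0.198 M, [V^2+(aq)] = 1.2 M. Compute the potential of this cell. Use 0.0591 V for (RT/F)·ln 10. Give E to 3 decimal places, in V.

The Br₂/Br⁻ couple has the more positive E°, so it is the cathode; V³⁺/V²⁺ is the anode.
The standard potential is +1.06 − (−0.26) = +1.32 V and the balanced reaction transfers n = 2 electrons.
Balancing gives Br2(l) + 2 V^2+(aq) → 2 Br^-(aq) + 2 V^3+(aq); hence Q = ([Br^-(aq)]^2·[V^3+(aq)]^2) / [V^2+(aq)]^2 = 5.03×10^−7 (log Q = −6.298).
Applying E = E° − (RT ln10/nF)·log Q gives +1.32 − (0.0591/2)(−6.298) = +1.506 V.

+1.506 V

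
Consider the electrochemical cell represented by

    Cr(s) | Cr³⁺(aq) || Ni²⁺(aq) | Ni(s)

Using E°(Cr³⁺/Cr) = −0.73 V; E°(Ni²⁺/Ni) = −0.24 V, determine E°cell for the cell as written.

By convention the left-hand electrode in cell notation is the anode (oxidation) and the right-hand electrode is the cathode (reduction).
E°cell = E°(right) − E°(left) = −0.24 − (−0.73) = +0.49 V.

+0.49 V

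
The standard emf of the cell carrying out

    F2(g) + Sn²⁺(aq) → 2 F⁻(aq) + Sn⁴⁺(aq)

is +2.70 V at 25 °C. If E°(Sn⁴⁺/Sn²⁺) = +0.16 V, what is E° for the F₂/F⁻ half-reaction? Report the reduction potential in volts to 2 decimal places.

In the reaction as written the F₂/F⁻ couple is reduced (cathode) and Sn⁴⁺/Sn²⁺ is oxidized (anode), so E°cell = E°(F₂/F⁻) − E°(Sn⁴⁺/Sn²⁺).
E°(F₂/F⁻) = E°cell + E°(anode) = +2.70 + (+0.16) = +2.86 V.

+2.86 V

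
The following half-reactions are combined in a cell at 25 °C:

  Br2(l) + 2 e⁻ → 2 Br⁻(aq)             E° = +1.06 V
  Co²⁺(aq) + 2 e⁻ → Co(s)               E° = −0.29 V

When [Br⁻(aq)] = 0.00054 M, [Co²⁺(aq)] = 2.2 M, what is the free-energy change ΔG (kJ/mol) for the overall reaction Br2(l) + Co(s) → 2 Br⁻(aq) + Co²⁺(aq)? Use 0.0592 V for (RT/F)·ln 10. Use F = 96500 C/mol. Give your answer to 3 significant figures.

E°cell = +1.06 − (−0.29) = +1.35 V; the balanced reaction transfers n = 2 electrons.
Here Q = [Br⁻(aq)]^2·[Co²⁺(aq)] = 6.42×10^−7 (log Q = −6.193), giving E = +1.35 − (0.0592/2)·(−6.193) = +1.5333 V.
Then ΔG = −nFE = −2 × 96500 × +1.5333 J/mol = −296 kJ/mol.

−296 kJ/mol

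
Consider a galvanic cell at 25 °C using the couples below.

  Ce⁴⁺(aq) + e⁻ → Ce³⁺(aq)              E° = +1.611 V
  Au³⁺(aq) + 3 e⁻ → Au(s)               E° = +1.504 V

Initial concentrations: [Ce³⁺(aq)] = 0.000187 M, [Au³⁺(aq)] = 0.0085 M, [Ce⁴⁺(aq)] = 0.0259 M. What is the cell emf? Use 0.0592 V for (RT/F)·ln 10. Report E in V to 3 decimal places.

Since E°(Ce⁴⁺/Ce³⁺) > E°(Au³⁺/Au), Ce⁴⁺/Ce³⁺ serves as the cathode.
E°cell = +1.611 − (+1.504) = +0.107 V, with n = 3 electrons transferred.
Balancing gives 3 Ce⁴⁺(aq) + Au(s) → 3 Ce³⁺(aq) + Au³⁺(aq); hence Q = ([Ce³⁺(aq)]^3·[Au³⁺(aq)]) / [Ce⁴⁺(aq)]^3 = 3.2×10^−9 (log Q = −8.495).
Applying E = E° − (RT ln10/nF)·log Q gives +0.107 − (0.0592/3)(−8.495) = +0.275 V.

+0.275 V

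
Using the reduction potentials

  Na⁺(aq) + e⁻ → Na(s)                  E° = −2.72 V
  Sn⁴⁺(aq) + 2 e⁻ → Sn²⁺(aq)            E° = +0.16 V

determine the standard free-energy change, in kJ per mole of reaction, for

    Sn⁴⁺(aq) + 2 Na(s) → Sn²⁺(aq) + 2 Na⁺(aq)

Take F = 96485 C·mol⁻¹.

−556 kJ/mol

In the reaction as written Sn⁴⁺(aq) is reduced, so the Sn⁴⁺/Sn²⁺ couple is the cathode and Na⁺/Na is the anode.
E°cell = +0.16 − (−2.72) = +2.88 V; balancing electrons gives n = 2.
ΔG° = −nFE°cell = −(2)(96485)(+2.88) J/mol = −556 kJ/mol.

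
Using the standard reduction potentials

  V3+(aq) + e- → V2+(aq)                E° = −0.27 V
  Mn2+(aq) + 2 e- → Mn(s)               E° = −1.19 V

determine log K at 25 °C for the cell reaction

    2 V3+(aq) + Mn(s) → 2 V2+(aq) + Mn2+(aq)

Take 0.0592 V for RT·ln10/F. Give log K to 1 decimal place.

log K = 31.1

The V³⁺/V²⁺ couple is reduced (cathode); E°cell = −0.27 − (−1.19) = +0.92 V with n = 2.
At equilibrium E = 0, so log K = nE°cell / 0.0592 = (2)(+0.92) / 0.0592 = 31.1.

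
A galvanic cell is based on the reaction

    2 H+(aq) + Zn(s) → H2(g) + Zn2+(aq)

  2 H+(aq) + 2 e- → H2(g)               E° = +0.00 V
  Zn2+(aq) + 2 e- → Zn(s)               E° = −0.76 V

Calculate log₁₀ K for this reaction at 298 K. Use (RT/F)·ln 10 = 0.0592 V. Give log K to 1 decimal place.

log K = 25.7

The 2H⁺/H₂ couple is reduced (cathode); E°cell = +0.00 − (−0.76) = +0.76 V with n = 2.
At equilibrium E = 0, so log K = nE°cell / 0.0592 = (2)(+0.76) / 0.0592 = 25.7.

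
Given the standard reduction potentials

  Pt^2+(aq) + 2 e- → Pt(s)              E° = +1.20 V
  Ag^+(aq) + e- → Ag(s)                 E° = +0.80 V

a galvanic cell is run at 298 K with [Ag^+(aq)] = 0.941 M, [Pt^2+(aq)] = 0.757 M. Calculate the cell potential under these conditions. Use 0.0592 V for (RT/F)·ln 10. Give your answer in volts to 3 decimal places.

+0.398 V

Since E°(Pt²⁺/Pt) > E°(Ag⁺/Ag), Pt²⁺/Pt serves as the cathode.
E°cell = E°cat − E°an = +1.20 − (+0.80) = +0.40 V; n = 2.
Balancing gives Pt^2+(aq) + 2 Ag(s) → Pt(s) + 2 Ag^+(aq); hence Q = [Ag^+(aq)]^2 / [Pt^2+(aq)] = 1.17 (log Q = 0.068).
Applying E = E° − (RT ln10/nF)·log Q gives +0.40 − (0.0592/2)(0.068) = +0.398 V.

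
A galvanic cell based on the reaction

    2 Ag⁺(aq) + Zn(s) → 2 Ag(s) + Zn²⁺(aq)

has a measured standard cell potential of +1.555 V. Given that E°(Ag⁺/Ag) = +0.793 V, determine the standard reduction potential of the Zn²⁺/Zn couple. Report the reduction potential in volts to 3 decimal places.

−0.762 V

In the reaction as written the Ag⁺/Ag couple is reduced (cathode) and Zn²⁺/Zn is oxidized (anode), so E°cell = E°(Ag⁺/Ag) − E°(Zn²⁺/Zn).
E°(Zn²⁺/Zn) = E°(cathode) − E°cell = +0.793 − (+1.555) = −0.762 V.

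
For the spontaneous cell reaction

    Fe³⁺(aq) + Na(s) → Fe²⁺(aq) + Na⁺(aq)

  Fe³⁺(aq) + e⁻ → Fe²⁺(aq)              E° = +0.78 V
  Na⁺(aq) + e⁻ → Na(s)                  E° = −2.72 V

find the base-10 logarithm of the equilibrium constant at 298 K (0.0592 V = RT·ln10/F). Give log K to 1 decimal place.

The Fe³⁺/Fe²⁺ couple is reduced (cathode); E°cell = +0.78 − (−2.72) = +3.50 V with n = 1.
At equilibrium E = 0, so log K = nE°cell / 0.0592 = (1)(+3.50) / 0.0592 = 59.1.

log K = 59.1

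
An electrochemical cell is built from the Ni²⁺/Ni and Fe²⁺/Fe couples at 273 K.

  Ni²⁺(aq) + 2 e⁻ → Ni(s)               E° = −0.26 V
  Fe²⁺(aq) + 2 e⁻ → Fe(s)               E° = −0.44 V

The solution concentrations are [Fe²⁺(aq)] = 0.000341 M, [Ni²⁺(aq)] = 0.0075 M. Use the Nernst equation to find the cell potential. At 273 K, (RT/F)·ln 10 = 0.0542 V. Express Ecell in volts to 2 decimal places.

+0.22 V

Since E°(Ni²⁺/Ni) > E°(Fe²⁺/Fe), Ni²⁺/Ni serves as the cathode.
The standard potential is −0.26 − (−0.44) = +0.18 V and the balanced reaction transfers n = 2 electrons.
The balanced reaction is Ni²⁺(aq) + Fe(s) → Ni(s) + Fe²⁺(aq), so Q = [Fe²⁺(aq)] / [Ni²⁺(aq)] = 0.0455 and log Q = −1.342.
Applying E = E° − (RT ln10/nF)·log Q gives +0.18 − (0.0542/2)(−1.342) = +0.22 V.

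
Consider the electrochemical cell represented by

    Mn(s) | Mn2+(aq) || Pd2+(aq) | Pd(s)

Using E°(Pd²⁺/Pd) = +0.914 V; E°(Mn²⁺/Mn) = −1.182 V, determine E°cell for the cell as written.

+2.096 V

By convention the left-hand electrode in cell notation is the anode (oxidation) and the right-hand electrode is the cathode (reduction).
E°cell = E°(right) − E°(left) = +0.914 − (−1.182) = +2.096 V.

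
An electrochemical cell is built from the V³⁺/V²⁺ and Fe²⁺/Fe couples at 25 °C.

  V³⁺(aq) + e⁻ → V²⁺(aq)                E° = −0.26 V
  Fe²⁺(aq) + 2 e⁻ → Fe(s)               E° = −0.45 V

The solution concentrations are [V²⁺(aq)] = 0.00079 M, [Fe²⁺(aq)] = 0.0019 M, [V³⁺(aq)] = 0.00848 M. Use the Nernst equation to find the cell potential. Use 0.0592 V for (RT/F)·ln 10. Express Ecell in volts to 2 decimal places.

+0.33 V

V³⁺/V²⁺ is reduced (cathode, E° = −0.26 V) and Fe²⁺/Fe is oxidized (anode).
E°cell = −0.26 − (−0.45) = +0.19 V, with n = 2 electrons transferred.
For the overall reaction 2 V³⁺(aq) + Fe(s) → 2 V²⁺(aq) + Fe²⁺(aq), Q = ([V²⁺(aq)]^2·[Fe²⁺(aq)]) / [V³⁺(aq)]^2 = 1.65×10^−5, giving log Q = −4.783.
E = E° − (0.0592/n)·log Q = +0.19 − (0.0592/2)(−4.783) = +0.33 V.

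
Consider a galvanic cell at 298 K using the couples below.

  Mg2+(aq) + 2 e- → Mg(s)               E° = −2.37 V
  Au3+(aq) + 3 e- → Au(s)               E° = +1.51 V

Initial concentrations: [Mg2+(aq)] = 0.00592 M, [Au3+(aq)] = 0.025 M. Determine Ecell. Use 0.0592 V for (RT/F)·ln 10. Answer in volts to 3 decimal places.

+3.914 V

The Au³⁺/Au couple has the more positive E°, so it is the cathode; Mg²⁺/Mg is the anode.
E°cell = E°cat − E°an = +1.51 − (−2.37) = +3.88 V; n = 6.
The balanced reaction is 2 Au3+(aq) + 3 Mg(s) → 2 Au(s) + 3 Mg2+(aq), so Q = [Mg2+(aq)]^3 / [Au3+(aq)]^2 = 0.000332 and log Q = −3.479.
Applying E = E° − (RT ln10/nF)·log Q gives +3.88 − (0.0592/6)(−3.479) = +3.914 V.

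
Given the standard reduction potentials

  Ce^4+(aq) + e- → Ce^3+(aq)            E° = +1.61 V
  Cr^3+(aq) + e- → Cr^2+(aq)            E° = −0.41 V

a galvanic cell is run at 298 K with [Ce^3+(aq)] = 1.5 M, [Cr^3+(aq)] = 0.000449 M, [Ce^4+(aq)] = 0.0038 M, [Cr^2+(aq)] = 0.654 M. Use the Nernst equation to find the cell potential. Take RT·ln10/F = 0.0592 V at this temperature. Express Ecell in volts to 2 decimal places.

Ce⁴⁺/Ce³⁺ is reduced (cathode, E° = +1.61 V) and Cr³⁺/Cr²⁺ is oxidized (anode).
E°cell = E°cat − E°an = +1.61 − (−0.41) = +2.02 V; n = 1.
Balancing gives Ce^4+(aq) + Cr^2+(aq) → Ce^3+(aq) + Cr^3+(aq); hence Q = ([Ce^3+(aq)]·[Cr^3+(aq)]) / ([Ce^4+(aq)]·[Cr^2+(aq)]) = 0.271 (log Q = −0.567).
By the Nernst equation, E = +2.02 − (0.0592/1)·(−0.567) = +2.05 V.

+2.05 V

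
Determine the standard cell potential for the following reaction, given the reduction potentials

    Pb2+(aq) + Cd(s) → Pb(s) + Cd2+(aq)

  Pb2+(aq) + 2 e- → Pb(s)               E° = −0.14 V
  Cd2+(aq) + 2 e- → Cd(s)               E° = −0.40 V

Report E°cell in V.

In the reaction as written, Pb2+(aq) is reduced (cathode) and Cd2+(aq) is produced by oxidation at the anode.
E°cell = E°(cathode) − E°(anode) = −0.14 − (−0.40) = +0.26 V.
The positive value indicates the reaction is spontaneous as written.

+0.26 V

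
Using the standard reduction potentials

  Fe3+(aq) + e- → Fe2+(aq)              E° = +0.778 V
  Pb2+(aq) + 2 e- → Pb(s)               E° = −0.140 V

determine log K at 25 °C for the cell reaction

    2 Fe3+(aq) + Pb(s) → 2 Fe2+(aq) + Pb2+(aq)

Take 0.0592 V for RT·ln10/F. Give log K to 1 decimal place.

The Fe³⁺/Fe²⁺ couple is reduced (cathode); E°cell = +0.778 − (−0.140) = +0.918 V with n = 2.
At equilibrium E = 0, so log K = nE°cell / 0.0592 = (2)(+0.918) / 0.0592 = 31.0.

log K = 31.0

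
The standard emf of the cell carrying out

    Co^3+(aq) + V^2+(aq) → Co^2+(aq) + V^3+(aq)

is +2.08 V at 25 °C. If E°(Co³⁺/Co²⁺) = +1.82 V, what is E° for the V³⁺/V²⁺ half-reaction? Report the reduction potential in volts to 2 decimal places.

In the reaction as written the Co³⁺/Co²⁺ couple is reduced (cathode) and V³⁺/V²⁺ is oxidized (anode), so E°cell = E°(Co³⁺/Co²⁺) − E°(V³⁺/V²⁺).
E°(V³⁺/V²⁺) = E°(cathode) − E°cell = +1.82 − (+2.08) = −0.26 V.

−0.26 V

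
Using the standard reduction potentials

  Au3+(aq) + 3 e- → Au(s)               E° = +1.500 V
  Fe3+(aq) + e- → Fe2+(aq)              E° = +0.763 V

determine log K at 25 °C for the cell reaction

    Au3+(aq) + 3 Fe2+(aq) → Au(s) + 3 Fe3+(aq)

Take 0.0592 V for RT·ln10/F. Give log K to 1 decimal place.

log K = 37.3

The Au³⁺/Au couple is reduced (cathode); E°cell = +1.500 − (+0.763) = +0.737 V with n = 3.
At equilibrium E = 0, so log K = nE°cell / 0.0592 = (3)(+0.737) / 0.0592 = 37.3.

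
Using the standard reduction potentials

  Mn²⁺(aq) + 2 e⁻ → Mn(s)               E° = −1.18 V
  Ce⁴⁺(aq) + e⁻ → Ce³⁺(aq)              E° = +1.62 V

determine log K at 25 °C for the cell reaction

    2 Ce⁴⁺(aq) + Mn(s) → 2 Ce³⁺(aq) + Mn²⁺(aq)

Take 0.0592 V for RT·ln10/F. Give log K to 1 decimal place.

log K = 94.6

The Ce⁴⁺/Ce³⁺ couple is reduced (cathode); E°cell = +1.62 − (−1.18) = +2.80 V with n = 2.
At equilibrium E = 0, so log K = nE°cell / 0.0592 = (2)(+2.80) / 0.0592 = 94.6.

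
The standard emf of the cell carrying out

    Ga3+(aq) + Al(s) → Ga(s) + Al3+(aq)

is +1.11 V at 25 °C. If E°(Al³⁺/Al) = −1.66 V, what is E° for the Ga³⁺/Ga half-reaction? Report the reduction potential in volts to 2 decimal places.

−0.55 V

In the reaction as written the Ga³⁺/Ga couple is reduced (cathode) and Al³⁺/Al is oxidized (anode), so E°cell = E°(Ga³⁺/Ga) − E°(Al³⁺/Al).
E°(Ga³⁺/Ga) = E°cell + E°(anode) = +1.11 + (−1.66) = −0.55 V.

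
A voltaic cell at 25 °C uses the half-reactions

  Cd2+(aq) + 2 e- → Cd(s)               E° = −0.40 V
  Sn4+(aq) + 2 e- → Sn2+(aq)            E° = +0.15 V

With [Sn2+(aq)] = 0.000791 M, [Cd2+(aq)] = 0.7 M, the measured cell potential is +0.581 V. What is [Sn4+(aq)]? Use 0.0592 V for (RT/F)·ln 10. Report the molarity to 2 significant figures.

The Sn⁴⁺/Sn²⁺ couple has the larger reduction potential, so it is the cathode: E°cell = +0.15 − (−0.40) = +0.55 V and n = 2.
Since E = E° − (0.0592/n)·log Q, log Q = n(E° − E)/0.0592 = −1.047.
For Sn4+(aq) + Cd(s) → Sn2+(aq) + Cd2+(aq), the reaction quotient is Q = ([Sn2+(aq)]·[Cd2+(aq)]) / [Sn4+(aq)].
Solving for the unknown gives log [Sn4+(aq)] = −2.210, so [Sn4+(aq)] ≈ 0.0062 M.

0.0062 M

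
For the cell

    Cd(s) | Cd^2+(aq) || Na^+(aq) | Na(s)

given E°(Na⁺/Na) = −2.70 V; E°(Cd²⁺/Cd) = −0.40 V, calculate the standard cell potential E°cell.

By convention the left-hand electrode in cell notation is the anode (oxidation) and the right-hand electrode is the cathode (reduction).
E°cell = E°(right) − E°(left) = −2.70 − (−0.40) = −2.30 V.
The negative sign shows that, as written, the cell would require an external voltage to drive the reaction.

−2.30 V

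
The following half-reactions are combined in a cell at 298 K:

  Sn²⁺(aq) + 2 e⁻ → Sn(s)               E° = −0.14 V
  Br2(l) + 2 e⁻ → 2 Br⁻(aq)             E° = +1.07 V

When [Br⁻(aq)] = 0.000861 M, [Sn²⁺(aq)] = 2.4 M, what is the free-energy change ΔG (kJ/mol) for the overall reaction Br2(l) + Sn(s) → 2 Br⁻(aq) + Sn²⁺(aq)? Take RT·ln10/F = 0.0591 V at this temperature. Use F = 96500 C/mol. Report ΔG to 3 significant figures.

E°cell = +1.07 − (−0.14) = +1.21 V; the balanced reaction transfers n = 2 electrons.
Q = [Br⁻(aq)]^2·[Sn²⁺(aq)] = 1.78×10^−6, so log Q = −5.750 and E = +1.21 − (0.0591/2)(−5.750) = +1.3799 V.
Then ΔG = −nFE = −2 × 96500 × +1.3799 J/mol = −266 kJ/mol.

−266 kJ/mol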